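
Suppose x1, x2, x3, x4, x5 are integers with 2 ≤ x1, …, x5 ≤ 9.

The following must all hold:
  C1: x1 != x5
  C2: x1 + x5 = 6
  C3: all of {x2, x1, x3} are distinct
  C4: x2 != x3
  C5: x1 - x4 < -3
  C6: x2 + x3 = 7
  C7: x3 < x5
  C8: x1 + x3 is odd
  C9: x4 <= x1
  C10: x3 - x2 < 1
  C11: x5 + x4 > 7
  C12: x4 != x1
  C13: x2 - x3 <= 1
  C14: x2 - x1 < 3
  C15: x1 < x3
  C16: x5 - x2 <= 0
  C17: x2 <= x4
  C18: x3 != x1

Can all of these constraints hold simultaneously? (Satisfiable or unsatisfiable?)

Constraints 7, 9, 15, 16, and 17 give x4 ≤ x1, x1 < x3, x3 < x5, x5 ≤ x2, x2 ≤ x4. Chaining: x4 ≤ x1 < x3 < x5 ≤ x2 ≤ x4, which forces x4 < x4 — impossible.

Unsatisfiable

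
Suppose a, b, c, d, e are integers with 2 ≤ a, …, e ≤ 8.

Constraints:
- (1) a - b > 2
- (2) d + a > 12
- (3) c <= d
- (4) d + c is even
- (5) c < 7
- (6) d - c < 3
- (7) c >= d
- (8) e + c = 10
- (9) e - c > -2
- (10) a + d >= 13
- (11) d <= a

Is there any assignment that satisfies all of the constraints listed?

Satisfiable

The assignment a = 8, b = 5, c = 5, d = 5, e = 5 works:
  constraint 1 holds since a - b = 3.
  constraint 2 holds since d + a = 13.
The rest check out directly.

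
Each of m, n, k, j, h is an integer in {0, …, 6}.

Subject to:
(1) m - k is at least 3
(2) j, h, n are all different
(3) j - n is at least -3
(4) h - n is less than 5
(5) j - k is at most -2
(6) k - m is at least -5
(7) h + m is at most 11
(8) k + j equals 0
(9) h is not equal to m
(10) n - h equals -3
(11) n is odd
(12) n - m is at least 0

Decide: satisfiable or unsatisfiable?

Unsatisfiable

Constraints 1, 3, 5, and 12 give n − m ≥ 0, m − k ≥ 3, k − j ≥ 2, j − n ≥ -3.
Adding all 4 inequalities: the left sides telescope to 0, and the right sides sum to 0 + 3 + 2 + (-3) = 2. So 0 ≥ 2, which is false.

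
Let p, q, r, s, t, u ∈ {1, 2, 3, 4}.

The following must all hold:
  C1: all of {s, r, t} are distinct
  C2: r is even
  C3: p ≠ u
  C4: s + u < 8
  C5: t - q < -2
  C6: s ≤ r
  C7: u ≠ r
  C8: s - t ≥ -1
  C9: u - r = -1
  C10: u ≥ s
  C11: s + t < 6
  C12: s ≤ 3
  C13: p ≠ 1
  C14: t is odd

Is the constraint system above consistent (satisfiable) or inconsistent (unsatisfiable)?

Satisfiable

Setting (p, q, r, s, t, u) = (4, 4, 4, 3, 1, 3) satisfies everything: constraint 4: s + u = 6; constraint 5: t - q = -3; constraint 8: s - t = 2, and the others follow.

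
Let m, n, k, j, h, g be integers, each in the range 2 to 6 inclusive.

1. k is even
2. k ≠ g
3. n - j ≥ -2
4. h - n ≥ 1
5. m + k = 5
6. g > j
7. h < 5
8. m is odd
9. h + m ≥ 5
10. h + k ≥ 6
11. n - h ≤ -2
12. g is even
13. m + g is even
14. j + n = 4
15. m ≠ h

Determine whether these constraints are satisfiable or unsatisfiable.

Unsatisfiable

Constraint 8 makes m odd and constraint 12 makes g even, so m + g must be odd. Constraint 13 says m + g is even — contradiction.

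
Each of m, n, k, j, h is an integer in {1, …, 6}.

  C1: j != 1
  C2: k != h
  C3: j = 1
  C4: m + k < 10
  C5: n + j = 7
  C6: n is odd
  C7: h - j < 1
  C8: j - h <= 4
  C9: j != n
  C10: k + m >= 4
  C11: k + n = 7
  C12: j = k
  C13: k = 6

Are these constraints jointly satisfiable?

Constraint 3 fixes j = 1 and constraint 13 fixes k = 6, but constraint 12 requires j = k. Since 1 ≠ 6, contradiction.

Unsatisfiable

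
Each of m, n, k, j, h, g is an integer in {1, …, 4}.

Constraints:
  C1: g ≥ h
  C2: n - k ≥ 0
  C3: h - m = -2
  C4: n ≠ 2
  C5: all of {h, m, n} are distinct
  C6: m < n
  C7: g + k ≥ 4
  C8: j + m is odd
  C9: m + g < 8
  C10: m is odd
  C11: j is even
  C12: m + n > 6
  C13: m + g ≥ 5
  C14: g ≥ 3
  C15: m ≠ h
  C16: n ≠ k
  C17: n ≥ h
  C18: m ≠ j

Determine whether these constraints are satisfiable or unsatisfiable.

Satisfiable

Try m = 3, n = 4, k = 3, j = 4, h = 1, g = 4.
Check constraint 2: n - k = 1; constraint 3: h - m = -2; constraint 7: g + k = 7. The remaining constraints are straightforward to verify.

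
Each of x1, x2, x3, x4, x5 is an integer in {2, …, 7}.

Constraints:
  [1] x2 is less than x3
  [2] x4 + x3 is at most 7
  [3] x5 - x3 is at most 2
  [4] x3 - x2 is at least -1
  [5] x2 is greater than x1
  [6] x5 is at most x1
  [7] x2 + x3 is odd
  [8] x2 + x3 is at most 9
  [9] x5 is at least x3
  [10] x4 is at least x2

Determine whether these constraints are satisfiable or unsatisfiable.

Constraints 1, 5, 6, and 9 give x1 < x2, x2 < x3, x3 ≤ x5, x5 ≤ x1. Chaining: x1 < x2 < x3 ≤ x5 ≤ x1, which forces x1 < x1 — impossible.

Unsatisfiable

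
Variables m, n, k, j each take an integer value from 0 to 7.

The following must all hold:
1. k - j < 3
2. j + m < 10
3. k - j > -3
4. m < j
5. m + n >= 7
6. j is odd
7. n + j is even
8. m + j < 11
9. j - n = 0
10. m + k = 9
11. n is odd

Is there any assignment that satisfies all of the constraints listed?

Satisfiable

The assignment m = 2, n = 7, k = 7, j = 7 works:
  constraint 1 holds since k - j = 0.
  constraint 2 holds since j + m = 9.
The rest check out directly.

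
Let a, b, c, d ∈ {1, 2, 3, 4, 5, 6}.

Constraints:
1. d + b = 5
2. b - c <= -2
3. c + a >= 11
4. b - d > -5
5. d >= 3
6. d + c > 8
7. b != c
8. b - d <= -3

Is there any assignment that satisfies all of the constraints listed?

Try a = 6, b = 1, c = 6, d = 4.
Check constraint 1: d + b = 5; constraint 2: b - c = -5; constraint 3: c + a = 12. The remaining constraints are straightforward to verify.

Satisfiable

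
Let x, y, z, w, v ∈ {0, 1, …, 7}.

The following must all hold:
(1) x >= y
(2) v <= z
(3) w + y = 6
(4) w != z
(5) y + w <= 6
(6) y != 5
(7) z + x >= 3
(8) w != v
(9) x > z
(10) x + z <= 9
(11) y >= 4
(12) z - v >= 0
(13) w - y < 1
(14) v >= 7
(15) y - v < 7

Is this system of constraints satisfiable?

Unsatisfiable

From constraints 1 and 11: x ≥ y ≥ 4. From constraints 2 and 14: z ≥ v ≥ 7. Hence x + z ≥ 11. But constraint 10 requires x + z ≤ 9, and 9 < 11. Contradiction.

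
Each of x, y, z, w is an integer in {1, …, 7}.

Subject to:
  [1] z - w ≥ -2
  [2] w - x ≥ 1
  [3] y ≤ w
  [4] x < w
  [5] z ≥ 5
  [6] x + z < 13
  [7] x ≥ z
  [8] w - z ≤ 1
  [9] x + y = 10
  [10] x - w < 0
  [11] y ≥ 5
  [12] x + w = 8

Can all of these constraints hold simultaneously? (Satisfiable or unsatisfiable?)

Unsatisfiable

From constraints 5 and 7: x ≥ z ≥ 5. From constraints 3 and 11: w ≥ y ≥ 5. Hence x + w ≥ 10. But constraint 12 requires x + w = 8, and 8 < 10. Contradiction.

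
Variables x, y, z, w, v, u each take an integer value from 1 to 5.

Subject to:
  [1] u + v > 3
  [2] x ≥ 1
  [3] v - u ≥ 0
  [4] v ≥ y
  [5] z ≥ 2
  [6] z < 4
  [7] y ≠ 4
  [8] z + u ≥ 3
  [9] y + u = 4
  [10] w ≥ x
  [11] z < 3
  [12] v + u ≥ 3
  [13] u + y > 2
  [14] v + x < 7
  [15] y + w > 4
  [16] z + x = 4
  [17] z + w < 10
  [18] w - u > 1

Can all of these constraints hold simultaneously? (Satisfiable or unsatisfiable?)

Satisfiable

Take x = 2, y = 2, z = 2, w = 5, v = 4, u = 2. Then constraint 1: u + v = 6; constraint 3: v - u = 2; constraint 8: z + u = 4, and every other listed constraint is also met.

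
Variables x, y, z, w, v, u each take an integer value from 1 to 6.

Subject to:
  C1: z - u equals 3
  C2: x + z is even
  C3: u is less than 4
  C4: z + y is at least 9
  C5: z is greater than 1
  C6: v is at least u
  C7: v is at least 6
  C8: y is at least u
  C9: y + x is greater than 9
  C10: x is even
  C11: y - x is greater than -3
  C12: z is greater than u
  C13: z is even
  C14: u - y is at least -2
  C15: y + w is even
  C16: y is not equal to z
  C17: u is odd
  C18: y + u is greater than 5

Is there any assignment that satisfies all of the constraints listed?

Satisfiable

The assignment x = 6, y = 5, z = 6, w = 1, v = 6, u = 3 works:
  constraint 1 holds since z - u = 3.
  constraint 4 holds since z + y = 11.
The rest check out directly.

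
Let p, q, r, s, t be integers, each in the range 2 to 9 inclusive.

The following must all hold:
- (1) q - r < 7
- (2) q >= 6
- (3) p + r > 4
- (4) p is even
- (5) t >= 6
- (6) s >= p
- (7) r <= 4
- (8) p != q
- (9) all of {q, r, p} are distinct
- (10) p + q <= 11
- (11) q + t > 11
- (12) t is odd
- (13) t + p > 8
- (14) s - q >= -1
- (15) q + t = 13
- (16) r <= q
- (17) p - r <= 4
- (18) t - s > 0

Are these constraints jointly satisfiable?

Satisfiable

The assignment p = 4, q = 6, r = 2, s = 5, t = 7 works:
  constraint 1 holds since q - r = 4.
  constraint 3 holds since p + r = 6.
The rest check out directly.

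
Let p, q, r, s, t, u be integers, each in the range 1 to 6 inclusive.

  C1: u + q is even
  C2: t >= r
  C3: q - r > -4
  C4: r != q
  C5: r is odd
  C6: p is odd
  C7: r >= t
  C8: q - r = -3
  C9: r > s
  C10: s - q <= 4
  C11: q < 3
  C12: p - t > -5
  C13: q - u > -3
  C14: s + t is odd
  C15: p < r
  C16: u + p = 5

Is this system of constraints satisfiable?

Setting (p, q, r, s, t, u) = (1, 2, 5, 4, 5, 4) satisfies everything: constraint 3: q - r = -3; constraint 8: q - r = -3, and the others follow.

Satisfiable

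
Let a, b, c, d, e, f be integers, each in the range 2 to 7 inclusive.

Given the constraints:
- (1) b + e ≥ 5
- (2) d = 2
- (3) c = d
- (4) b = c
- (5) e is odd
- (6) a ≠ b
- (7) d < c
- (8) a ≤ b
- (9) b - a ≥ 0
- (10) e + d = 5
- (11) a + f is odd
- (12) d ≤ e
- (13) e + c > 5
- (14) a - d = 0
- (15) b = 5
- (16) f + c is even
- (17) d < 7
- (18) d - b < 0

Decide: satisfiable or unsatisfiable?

Constraint 15 fixes b = 5 and constraint 2 fixes d = 2. Constraints 3 and 4 give b = c = d, so b = d. But 5 ≠ 2 — contradiction.

Unsatisfiable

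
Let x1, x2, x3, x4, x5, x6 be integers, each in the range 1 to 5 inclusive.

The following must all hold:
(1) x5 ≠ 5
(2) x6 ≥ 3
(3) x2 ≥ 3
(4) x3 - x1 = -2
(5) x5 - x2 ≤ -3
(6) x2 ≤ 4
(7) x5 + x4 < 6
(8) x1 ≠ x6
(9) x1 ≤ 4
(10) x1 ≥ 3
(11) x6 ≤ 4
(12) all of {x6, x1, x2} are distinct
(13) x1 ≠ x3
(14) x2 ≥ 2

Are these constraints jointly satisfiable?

Unsatisfiable

Constraints 2, 3, 6, 9, 10, and 11 confine each of x6, x1, x2 to the 2 values {3, 4}.
Constraint 12 requires all 3 of them to be distinct, but only 2 values are available — impossible by the pigeonhole principle.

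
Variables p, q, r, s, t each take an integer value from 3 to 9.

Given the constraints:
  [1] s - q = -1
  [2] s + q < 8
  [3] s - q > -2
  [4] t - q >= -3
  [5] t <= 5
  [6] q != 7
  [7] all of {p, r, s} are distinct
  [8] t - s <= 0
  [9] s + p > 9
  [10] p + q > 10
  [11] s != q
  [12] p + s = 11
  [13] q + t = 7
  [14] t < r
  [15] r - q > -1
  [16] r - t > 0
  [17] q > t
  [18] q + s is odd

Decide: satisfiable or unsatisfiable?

Satisfiable

Setting (p, q, r, s, t) = (8, 4, 6, 3, 3) satisfies everything: constraint 1: s - q = -1; constraint 2: s + q = 7, and the others follow.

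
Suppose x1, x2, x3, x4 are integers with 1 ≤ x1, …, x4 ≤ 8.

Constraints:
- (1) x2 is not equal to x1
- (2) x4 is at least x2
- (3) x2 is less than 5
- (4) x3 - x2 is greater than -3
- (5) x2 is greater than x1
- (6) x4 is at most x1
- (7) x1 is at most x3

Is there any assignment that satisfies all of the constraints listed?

Unsatisfiable

Constraints 2, 5, and 6 give x4 ≤ x1, x1 < x2, x2 ≤ x4. Chaining: x4 ≤ x1 < x2 ≤ x4, which forces x4 < x4 — impossible.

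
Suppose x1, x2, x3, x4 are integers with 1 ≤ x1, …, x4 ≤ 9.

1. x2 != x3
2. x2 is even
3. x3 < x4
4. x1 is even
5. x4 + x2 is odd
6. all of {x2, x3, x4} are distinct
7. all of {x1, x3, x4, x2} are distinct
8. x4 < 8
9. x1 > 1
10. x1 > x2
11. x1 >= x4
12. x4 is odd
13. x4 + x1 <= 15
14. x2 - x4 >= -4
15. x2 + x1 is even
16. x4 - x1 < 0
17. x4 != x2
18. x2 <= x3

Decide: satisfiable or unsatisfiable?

Setting (x1, x2, x3, x4) = (8, 4, 6, 7) satisfies everything: constraint 13: x4 + x1 = 15; constraint 14: x2 - x4 = -3, and the others follow.

Satisfiable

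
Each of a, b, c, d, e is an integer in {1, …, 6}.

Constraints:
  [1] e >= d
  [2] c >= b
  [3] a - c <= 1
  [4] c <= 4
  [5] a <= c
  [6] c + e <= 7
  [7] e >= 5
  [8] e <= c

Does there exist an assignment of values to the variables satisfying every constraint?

From constraints 7 and 8: c ≥ e and e ≥ 5, so c ≥ 5. From constraint 4: c ≤ 4. But 4 < 5, so no value of c works.

Unsatisfiable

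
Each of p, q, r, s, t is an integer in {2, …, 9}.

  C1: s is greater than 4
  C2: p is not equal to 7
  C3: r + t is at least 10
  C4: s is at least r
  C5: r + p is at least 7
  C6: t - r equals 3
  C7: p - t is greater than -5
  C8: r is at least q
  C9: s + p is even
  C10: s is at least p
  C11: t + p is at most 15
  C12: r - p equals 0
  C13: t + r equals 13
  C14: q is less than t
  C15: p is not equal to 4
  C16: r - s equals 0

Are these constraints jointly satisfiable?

One satisfying assignment is p = 5, q = 2, r = 5, s = 5, t = 8.
For the less obvious constraints — constraint 3: r + t = 13; constraint 5: r + p = 10 — and the others hold by inspection.

Satisfiable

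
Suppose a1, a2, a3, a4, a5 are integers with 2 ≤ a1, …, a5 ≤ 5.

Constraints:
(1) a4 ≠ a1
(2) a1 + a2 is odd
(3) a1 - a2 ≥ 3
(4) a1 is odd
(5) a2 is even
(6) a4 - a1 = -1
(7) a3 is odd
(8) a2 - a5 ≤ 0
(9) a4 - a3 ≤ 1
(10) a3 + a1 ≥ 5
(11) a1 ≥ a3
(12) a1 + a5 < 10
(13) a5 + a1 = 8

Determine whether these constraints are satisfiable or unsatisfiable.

Satisfiable

Setting (a1, a2, a3, a4, a5) = (5, 2, 3, 4, 3) satisfies everything: constraint 3: a1 - a2 = 3; constraint 6: a4 - a1 = -1; constraint 8: a2 - a5 = -1, and the others follow.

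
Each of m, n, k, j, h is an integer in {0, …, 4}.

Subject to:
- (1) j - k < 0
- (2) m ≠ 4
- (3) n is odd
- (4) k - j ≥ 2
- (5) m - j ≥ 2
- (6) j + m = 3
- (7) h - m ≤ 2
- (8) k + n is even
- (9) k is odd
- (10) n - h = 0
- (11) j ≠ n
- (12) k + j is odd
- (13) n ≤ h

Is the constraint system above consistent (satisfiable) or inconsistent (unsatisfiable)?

Satisfiable

Try m = 3, n = 3, k = 3, j = 0, h = 3.
Check constraint 1: j - k = -3; constraint 4: k - j = 3. The remaining constraints are straightforward to verify.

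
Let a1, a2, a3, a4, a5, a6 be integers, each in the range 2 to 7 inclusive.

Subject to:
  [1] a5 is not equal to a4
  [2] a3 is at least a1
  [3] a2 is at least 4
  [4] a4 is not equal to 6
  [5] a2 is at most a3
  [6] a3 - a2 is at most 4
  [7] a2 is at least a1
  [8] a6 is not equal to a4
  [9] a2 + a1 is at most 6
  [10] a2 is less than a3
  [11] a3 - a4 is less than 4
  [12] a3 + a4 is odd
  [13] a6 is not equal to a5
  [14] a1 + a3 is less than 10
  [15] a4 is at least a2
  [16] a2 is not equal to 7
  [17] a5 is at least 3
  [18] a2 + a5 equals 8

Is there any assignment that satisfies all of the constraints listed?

Try a1 = 2, a2 = 4, a3 = 6, a4 = 5, a5 = 4, a6 = 7.
Check constraint 6: a3 - a2 = 2; constraint 9: a2 + a1 = 6; constraint 11: a3 - a4 = 1. The remaining constraints are straightforward to verify.

Satisfiable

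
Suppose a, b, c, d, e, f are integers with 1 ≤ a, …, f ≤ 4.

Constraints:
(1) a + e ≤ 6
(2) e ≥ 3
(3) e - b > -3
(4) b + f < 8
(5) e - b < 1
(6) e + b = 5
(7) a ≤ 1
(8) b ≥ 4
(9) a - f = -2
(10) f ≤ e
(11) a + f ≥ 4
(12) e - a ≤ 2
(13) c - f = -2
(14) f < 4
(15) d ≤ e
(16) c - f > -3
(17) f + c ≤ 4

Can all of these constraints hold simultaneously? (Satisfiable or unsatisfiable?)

From constraint 2: e ≥ 3. From constraint 8: b ≥ 4. Hence e + b ≥ 7. But constraint 6 requires e + b = 5, and 5 < 7. Contradiction.

Unsatisfiable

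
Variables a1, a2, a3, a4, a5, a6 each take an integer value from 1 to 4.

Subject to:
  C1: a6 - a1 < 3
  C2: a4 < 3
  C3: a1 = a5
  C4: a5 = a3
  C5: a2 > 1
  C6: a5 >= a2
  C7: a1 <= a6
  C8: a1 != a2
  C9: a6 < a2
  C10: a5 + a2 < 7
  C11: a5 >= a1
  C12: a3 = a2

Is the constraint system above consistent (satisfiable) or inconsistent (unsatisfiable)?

Unsatisfiable

From constraints 3, 4, and 12, a1 = a5 = a3 = a2, so a1 = a2. But constraint 8 says a1 ≠ a2. Contradiction.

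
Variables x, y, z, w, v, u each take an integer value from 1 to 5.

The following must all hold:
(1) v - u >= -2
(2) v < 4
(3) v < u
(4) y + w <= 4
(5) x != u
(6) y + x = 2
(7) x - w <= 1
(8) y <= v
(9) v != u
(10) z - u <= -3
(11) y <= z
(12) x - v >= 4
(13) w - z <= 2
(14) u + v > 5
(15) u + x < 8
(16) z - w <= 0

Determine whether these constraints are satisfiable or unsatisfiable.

Unsatisfiable

Constraints 1, 7, 10, 12, and 13 give v − u ≥ -2, u − z ≥ 3, z − w ≥ -2, w − x ≥ -1, x − v ≥ 4.
Adding all 5 inequalities: the left sides telescope to 0, and the right sides sum to (-2) + 3 + (-2) + (-1) + 4 = 2. So 0 ≥ 2, which is false.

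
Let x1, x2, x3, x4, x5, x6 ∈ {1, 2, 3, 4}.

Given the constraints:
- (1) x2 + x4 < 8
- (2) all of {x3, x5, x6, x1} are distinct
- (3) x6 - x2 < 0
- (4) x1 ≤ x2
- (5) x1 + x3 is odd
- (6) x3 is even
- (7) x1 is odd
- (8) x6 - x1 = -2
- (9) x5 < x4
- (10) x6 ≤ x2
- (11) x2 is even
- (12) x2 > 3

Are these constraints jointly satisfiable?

The assignment x1 = 3, x2 = 4, x3 = 4, x4 = 3, x5 = 2, x6 = 1 works:
  constraint 1 holds since x2 + x4 = 7.
  constraint 3 holds since x6 - x2 = -3.
The rest check out directly.

Satisfiable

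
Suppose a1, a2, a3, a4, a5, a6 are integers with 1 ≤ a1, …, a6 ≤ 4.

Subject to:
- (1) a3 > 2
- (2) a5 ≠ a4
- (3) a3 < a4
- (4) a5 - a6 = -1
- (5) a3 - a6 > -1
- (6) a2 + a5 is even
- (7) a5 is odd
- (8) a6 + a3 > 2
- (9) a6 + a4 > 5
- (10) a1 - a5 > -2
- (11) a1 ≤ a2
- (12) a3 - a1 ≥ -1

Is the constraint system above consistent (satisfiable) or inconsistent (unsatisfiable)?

Satisfiable

Try a1 = 2, a2 = 3, a3 = 3, a4 = 4, a5 = 1, a6 = 2.
Check constraint 4: a5 - a6 = -1; constraint 5: a3 - a6 = 1; constraint 8: a6 + a3 = 5. The remaining constraints are straightforward to verify.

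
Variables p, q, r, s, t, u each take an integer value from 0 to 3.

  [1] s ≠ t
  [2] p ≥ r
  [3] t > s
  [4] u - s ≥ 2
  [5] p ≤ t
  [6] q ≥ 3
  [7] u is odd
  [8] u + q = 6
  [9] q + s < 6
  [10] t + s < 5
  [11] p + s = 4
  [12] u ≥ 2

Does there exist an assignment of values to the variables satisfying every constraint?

Satisfiable

One satisfying assignment is p = 3, q = 3, r = 2, s = 1, t = 3, u = 3.
For the less obvious constraints — constraint 4: u - s = 2; constraint 8: u + q = 6 — and the others hold by inspection.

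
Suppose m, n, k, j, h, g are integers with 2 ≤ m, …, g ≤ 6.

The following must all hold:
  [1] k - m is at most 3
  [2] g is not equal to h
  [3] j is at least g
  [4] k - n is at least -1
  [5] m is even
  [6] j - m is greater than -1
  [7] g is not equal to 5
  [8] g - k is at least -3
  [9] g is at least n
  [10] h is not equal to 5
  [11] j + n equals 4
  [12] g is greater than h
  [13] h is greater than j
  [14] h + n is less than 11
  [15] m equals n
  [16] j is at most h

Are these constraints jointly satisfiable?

Unsatisfiable

Constraints 3, 12, and 16 give g ≤ j, j ≤ h, h < g. Chaining: g ≤ j ≤ h < g, which forces g < g — impossible.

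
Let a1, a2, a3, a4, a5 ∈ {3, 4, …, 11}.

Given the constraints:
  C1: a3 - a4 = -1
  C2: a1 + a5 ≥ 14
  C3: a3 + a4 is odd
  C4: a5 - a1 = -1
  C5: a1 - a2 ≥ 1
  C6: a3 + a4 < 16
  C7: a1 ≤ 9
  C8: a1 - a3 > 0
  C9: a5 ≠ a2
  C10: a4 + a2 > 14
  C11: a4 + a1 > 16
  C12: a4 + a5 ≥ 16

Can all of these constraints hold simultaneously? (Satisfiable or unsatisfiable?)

The assignment a1 = 9, a2 = 7, a3 = 7, a4 = 8, a5 = 8 works:
  constraint 1 holds since a3 - a4 = -1.
  constraint 2 holds since a1 + a5 = 17.
The rest check out directly.

Satisfiable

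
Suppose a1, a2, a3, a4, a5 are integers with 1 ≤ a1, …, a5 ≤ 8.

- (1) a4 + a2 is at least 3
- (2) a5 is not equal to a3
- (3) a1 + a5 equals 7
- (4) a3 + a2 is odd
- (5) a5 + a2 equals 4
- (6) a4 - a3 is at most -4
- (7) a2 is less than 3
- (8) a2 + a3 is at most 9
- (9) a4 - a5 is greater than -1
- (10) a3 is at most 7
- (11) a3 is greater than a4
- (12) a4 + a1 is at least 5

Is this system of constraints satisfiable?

Satisfiable

Try a1 = 5, a2 = 2, a3 = 7, a4 = 3, a5 = 2.
Check constraint 1: a4 + a2 = 5; constraint 3: a1 + a5 = 7. The remaining constraints are straightforward to verify.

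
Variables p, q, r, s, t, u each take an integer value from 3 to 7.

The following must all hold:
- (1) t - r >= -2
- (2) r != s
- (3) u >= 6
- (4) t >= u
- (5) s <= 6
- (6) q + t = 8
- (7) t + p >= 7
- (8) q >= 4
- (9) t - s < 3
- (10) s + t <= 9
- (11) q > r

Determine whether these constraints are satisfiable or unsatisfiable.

Unsatisfiable

From constraint 8: q ≥ 4. From constraints 3 and 4: t ≥ u ≥ 6. Hence q + t ≥ 10. But constraint 6 requires q + t = 8, and 8 < 10. Contradiction.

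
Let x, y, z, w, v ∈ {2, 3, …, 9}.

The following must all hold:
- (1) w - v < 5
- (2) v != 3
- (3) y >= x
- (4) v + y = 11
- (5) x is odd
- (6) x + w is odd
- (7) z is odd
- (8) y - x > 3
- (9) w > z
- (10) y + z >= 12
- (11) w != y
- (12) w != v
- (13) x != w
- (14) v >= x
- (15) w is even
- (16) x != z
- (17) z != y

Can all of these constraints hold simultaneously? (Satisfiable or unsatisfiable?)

Setting (x, y, z, w, v) = (3, 7, 5, 8, 4) satisfies everything: constraint 1: w - v = 4; constraint 4: v + y = 11, and the others follow.

Satisfiable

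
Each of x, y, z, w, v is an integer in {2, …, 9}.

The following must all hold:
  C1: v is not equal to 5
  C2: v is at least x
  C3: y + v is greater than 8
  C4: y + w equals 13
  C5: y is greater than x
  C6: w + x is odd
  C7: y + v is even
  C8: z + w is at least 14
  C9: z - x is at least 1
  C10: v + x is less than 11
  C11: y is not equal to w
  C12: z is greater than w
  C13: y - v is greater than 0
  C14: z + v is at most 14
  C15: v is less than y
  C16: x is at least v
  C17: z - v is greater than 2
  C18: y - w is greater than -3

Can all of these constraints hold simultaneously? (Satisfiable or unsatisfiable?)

Try x = 4, y = 6, z = 8, w = 7, v = 4.
Check constraint 3: y + v = 10; constraint 4: y + w = 13; constraint 8: z + w = 15. The remaining constraints are straightforward to verify.

Satisfiable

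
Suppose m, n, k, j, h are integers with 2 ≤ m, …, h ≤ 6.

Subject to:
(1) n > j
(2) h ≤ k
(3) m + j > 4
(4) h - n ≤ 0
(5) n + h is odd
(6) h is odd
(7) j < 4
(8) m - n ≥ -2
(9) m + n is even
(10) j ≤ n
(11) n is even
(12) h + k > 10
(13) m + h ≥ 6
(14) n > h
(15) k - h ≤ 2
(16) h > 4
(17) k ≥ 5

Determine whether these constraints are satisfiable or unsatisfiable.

One satisfying assignment is m = 4, n = 6, k = 6, j = 2, h = 5.
For the less obvious constraints — constraint 3: m + j = 6; constraint 4: h - n = -1 — and the others hold by inspection.

Satisfiable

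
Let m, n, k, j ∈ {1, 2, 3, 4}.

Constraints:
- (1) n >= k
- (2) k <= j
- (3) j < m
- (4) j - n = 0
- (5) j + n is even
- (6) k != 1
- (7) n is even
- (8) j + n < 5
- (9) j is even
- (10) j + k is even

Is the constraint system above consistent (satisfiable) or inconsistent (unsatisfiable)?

Satisfiable

One satisfying assignment is m = 3, n = 2, k = 2, j = 2.
For the less obvious constraints — constraint 4: j - n = 0; constraint 5: j + n = 4 is even; constraint 8: j + n = 4 — and the others hold by inspection.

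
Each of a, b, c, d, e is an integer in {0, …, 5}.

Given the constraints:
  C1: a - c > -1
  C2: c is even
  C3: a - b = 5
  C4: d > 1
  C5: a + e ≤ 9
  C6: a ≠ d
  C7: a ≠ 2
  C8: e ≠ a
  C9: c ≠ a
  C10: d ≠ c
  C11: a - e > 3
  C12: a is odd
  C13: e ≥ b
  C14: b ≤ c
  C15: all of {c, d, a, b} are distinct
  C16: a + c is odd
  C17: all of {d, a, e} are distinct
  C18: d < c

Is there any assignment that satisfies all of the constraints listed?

Satisfiable

Setting (a, b, c, d, e) = (5, 0, 4, 3, 1) satisfies everything: constraint 1: a - c = 1; constraint 3: a - b = 5, and the others follow.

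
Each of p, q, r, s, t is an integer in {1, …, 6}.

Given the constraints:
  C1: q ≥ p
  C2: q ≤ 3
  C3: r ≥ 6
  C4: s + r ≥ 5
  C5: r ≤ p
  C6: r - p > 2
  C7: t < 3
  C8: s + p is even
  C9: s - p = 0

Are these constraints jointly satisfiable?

From constraints 3 and 5: p ≥ r and r ≥ 6, so p ≥ 6. From constraints 1 and 2: p ≤ q and q ≤ 3, so p ≤ 3. But 3 < 6, so no value of p works.

Unsatisfiable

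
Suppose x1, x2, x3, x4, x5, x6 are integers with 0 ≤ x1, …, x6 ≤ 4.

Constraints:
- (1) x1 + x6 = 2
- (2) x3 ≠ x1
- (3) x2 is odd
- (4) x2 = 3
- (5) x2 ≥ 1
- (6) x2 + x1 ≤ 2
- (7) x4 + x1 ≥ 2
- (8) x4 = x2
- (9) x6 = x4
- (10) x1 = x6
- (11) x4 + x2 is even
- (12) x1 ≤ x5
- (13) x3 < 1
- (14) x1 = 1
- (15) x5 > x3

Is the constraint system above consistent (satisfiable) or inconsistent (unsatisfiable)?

Unsatisfiable

Constraint 14 fixes x1 = 1 and constraint 4 fixes x2 = 3. Constraints 8, 9, and 10 give x1 = x6 = x4 = x2, so x1 = x2. But 1 ≠ 3 — contradiction.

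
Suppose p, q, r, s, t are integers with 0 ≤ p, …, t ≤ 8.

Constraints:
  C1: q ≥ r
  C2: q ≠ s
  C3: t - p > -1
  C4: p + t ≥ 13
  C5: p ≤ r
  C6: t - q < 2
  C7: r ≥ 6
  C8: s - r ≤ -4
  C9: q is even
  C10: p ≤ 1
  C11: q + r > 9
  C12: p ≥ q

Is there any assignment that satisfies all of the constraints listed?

Unsatisfiable

From constraints 1 and 7: q ≥ r and r ≥ 6, so q ≥ 6. From constraints 10 and 12: q ≤ p and p ≤ 1, so q ≤ 1. But 1 < 6, so no value of q works.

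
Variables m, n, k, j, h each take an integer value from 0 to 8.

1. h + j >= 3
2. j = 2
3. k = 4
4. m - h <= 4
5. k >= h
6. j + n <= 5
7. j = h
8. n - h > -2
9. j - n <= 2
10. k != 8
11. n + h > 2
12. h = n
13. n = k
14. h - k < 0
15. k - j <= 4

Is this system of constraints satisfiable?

Constraint 2 fixes j = 2 and constraint 3 fixes k = 4. Constraints 7, 12, and 13 give j = h = n = k, so j = k. But 2 ≠ 4 — contradiction.

Unsatisfiable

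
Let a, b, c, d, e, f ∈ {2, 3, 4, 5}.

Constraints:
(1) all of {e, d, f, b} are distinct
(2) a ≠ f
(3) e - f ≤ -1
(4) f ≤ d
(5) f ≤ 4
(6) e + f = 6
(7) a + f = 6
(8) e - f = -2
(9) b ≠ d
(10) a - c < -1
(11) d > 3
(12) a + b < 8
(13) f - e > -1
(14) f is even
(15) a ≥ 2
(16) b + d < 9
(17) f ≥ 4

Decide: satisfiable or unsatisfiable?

One satisfying assignment is a = 2, b = 3, c = 4, d = 5, e = 2, f = 4.
For the less obvious constraints — constraint 3: e - f = -2; constraint 6: e + f = 6; constraint 7: a + f = 6 — and the others hold by inspection.

Satisfiable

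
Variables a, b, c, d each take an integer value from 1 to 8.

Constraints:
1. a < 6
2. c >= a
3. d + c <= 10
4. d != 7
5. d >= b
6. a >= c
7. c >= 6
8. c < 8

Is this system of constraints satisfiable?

From constraints 6 and 7: a ≥ c and c ≥ 6, so a ≥ 6. From constraint 1: a ≤ 5. But 5 < 6, so no value of a works.

Unsatisfiable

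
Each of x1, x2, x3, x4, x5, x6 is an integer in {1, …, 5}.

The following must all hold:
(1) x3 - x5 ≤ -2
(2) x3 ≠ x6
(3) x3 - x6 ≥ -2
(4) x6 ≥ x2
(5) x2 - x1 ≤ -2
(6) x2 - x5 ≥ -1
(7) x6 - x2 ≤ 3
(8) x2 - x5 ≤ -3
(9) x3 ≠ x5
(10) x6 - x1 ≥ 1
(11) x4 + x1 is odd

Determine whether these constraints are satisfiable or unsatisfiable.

Constraints 1, 3, 5, 6, and 10 give x1 − x2 ≥ 2, x2 − x5 ≥ -1, x5 − x3 ≥ 2, x3 − x6 ≥ -2, x6 − x1 ≥ 1.
Adding all 5 inequalities: the left sides telescope to 0, and the right sides sum to 2 + (-1) + 2 + (-2) + 1 = 2. So 0 ≥ 2, which is false.

Unsatisfiable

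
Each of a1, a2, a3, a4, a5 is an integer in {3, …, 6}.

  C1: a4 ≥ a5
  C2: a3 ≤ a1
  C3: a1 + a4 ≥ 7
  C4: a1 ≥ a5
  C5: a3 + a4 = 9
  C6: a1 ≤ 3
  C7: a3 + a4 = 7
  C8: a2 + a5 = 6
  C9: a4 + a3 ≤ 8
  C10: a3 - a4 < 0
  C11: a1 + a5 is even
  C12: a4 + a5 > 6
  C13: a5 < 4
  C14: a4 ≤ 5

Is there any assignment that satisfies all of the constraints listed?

Unsatisfiable

From constraints 2 and 6: a3 ≤ a1 ≤ 3. From constraint 14: a4 ≤ 5. Hence a3 + a4 ≤ 8. But constraint 5 requires a3 + a4 = 9, and 9 > 8. Contradiction.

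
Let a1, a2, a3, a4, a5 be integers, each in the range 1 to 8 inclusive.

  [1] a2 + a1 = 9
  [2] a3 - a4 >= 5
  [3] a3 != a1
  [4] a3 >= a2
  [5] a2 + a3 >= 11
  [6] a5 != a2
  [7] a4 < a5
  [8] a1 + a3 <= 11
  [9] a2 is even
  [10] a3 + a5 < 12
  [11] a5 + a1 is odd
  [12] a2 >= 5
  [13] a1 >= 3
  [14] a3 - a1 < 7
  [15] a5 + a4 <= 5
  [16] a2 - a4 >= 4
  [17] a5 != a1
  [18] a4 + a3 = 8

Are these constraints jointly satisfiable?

Satisfiable

Setting (a1, a2, a3, a4, a5) = (3, 6, 7, 1, 2) satisfies everything: constraint 1: a2 + a1 = 9; constraint 2: a3 - a4 = 6, and the others follow.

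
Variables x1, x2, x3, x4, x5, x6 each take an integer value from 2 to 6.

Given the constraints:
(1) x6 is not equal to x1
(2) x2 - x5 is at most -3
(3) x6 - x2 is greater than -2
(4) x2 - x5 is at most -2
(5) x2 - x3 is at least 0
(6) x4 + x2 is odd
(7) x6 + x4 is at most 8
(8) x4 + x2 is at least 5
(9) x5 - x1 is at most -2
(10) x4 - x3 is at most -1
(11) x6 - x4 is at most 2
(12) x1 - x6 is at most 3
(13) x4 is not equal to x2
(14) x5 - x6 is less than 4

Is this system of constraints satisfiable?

Constraints 2, 5, 9, 10, 11, and 12 give x5 − x2 ≥ 3, x2 − x3 ≥ 0, x3 − x4 ≥ 1, x4 − x6 ≥ -2, x6 − x1 ≥ -3, x1 − x5 ≥ 2.
Adding all 6 inequalities: the left sides telescope to 0, and the right sides sum to 3 + 0 + 1 + (-2) + (-3) + 2 = 1. So 0 ≥ 1, which is false.

Unsatisfiable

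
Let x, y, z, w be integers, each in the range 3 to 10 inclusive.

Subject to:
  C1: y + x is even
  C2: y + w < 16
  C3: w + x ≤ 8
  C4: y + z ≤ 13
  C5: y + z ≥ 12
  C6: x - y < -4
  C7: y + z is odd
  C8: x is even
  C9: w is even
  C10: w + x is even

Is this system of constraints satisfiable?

The assignment x = 4, y = 10, z = 3, w = 4 works:
  constraint 2 holds since y + w = 14.
  constraint 3 holds since w + x = 8.
The rest check out directly.

Satisfiable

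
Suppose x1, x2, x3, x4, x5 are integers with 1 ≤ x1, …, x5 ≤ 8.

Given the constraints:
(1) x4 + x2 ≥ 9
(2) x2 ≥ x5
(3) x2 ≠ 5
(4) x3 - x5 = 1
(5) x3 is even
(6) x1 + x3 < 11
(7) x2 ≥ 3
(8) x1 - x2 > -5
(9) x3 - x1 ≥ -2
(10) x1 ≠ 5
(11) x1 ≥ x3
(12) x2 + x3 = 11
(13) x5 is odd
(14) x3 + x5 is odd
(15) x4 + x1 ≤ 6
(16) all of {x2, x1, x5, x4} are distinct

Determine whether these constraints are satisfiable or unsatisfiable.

Take x1 = 4, x2 = 7, x3 = 4, x4 = 2, x5 = 3. Then constraint 1: x4 + x2 = 9; constraint 4: x3 - x5 = 1, and every other listed constraint is also met.

Satisfiable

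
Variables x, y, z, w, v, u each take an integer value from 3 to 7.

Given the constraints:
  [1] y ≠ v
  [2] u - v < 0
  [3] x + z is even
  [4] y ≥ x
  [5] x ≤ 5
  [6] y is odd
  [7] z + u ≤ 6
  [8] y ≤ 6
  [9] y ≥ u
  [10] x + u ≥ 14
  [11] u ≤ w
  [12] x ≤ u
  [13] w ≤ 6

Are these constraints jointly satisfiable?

Unsatisfiable

From constraints 4 and 8: x ≤ y ≤ 6. From constraints 11 and 13: u ≤ w ≤ 6. Hence x + u ≤ 12. But constraint 10 requires x + u ≥ 14, and 14 > 12. Contradiction.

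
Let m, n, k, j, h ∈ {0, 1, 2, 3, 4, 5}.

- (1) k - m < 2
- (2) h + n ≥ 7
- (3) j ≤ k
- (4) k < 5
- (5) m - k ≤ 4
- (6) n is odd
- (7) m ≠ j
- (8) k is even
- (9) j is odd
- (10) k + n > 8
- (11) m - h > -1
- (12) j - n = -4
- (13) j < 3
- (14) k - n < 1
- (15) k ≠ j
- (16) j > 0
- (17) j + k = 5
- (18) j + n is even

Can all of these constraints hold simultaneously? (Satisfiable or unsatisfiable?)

Satisfiable

The assignment m = 5, n = 5, k = 4, j = 1, h = 5 works:
  constraint 1 holds since k - m = -1.
  constraint 2 holds since h + n = 10.
  constraint 5 holds since m - k = 1.
The rest check out directly.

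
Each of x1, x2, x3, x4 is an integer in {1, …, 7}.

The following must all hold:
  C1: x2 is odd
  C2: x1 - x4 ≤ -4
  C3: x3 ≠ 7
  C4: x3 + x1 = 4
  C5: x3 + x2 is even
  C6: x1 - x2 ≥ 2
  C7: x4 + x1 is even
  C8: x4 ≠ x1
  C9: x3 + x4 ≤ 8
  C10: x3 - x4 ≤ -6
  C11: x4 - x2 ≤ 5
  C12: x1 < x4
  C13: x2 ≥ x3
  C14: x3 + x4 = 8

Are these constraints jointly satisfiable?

Constraints 2, 6, and 11 give x1 − x2 ≥ 2, x2 − x4 ≥ -5, x4 − x1 ≥ 4.
Adding all 3 inequalities: the left sides telescope to 0, and the right sides sum to 2 + (-5) + 4 = 1. So 0 ≥ 1, which is false.

Unsatisfiable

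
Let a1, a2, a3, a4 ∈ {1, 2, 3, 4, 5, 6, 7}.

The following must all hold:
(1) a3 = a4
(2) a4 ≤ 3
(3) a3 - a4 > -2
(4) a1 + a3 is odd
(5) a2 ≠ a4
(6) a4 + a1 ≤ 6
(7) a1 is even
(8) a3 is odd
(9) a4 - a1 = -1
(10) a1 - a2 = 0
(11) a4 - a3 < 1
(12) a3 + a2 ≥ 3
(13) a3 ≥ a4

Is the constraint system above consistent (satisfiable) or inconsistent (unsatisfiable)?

Satisfiable

Try a1 = 2, a2 = 2, a3 = 1, a4 = 1.
Check constraint 3: a3 - a4 = 0; constraint 6: a4 + a1 = 3; constraint 9: a4 - a1 = -1. The remaining constraints are straightforward to verify.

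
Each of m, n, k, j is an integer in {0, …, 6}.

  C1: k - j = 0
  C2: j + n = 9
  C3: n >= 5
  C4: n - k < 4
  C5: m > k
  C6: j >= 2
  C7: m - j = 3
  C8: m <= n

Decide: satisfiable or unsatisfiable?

The assignment m = 6, n = 6, k = 3, j = 3 works:
  constraint 1 holds since k - j = 0.
  constraint 2 holds since j + n = 9.
The rest check out directly.

Satisfiable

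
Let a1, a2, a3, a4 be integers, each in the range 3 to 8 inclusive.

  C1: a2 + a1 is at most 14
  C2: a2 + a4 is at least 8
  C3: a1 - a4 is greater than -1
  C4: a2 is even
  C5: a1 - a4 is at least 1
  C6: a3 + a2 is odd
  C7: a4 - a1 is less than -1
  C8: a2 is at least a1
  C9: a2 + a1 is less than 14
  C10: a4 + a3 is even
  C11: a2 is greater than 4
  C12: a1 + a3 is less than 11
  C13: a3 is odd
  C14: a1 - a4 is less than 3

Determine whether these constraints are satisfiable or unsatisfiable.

Satisfiable

Take a1 = 5, a2 = 8, a3 = 3, a4 = 3. Then constraint 1: a2 + a1 = 13; constraint 2: a2 + a4 = 11, and every other listed constraint is also met.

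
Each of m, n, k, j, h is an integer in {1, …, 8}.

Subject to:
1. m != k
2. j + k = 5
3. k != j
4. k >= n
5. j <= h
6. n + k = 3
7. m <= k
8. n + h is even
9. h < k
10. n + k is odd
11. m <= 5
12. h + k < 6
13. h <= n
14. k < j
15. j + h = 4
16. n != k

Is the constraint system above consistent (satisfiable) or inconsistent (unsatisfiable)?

Unsatisfiable

Constraints 4, 5, 13, and 14 give k < j, j ≤ h, h ≤ n, n ≤ k. Chaining: k < j ≤ h ≤ n ≤ k, which forces k < k — impossible.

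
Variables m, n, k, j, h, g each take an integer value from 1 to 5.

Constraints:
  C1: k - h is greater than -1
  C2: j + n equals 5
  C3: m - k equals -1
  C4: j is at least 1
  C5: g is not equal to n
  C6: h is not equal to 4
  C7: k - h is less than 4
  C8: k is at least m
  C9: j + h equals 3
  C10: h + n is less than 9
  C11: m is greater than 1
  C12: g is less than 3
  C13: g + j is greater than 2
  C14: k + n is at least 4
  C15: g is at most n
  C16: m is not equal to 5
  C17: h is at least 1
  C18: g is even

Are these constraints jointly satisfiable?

Satisfiable

Try m = 2, n = 4, k = 3, j = 1, h = 2, g = 2.
Check constraint 1: k - h = 1; constraint 2: j + n = 5; constraint 3: m - k = -1. The remaining constraints are straightforward to verify.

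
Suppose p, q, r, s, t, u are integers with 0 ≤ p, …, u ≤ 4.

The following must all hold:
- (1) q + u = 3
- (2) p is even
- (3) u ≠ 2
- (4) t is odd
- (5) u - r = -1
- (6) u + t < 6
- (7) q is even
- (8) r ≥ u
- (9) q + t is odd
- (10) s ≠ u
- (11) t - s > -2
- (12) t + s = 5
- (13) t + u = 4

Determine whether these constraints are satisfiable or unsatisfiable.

Satisfiable

Try p = 4, q = 2, r = 2, s = 2, t = 3, u = 1.
Check constraint 1: q + u = 3; constraint 5: u - r = -1; constraint 6: u + t = 4. The remaining constraints are straightforward to verify.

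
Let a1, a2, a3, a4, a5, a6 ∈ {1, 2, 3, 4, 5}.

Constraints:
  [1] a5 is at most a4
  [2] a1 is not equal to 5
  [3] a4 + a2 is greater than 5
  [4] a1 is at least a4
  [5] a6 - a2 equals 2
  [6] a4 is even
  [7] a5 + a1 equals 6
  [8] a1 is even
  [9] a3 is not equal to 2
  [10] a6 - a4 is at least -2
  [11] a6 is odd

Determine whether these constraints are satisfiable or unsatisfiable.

Satisfiable

Setting (a1, a2, a3, a4, a5, a6) = (4, 3, 1, 4, 2, 5) satisfies everything: constraint 3: a4 + a2 = 7; constraint 5: a6 - a2 = 2, and the others follow.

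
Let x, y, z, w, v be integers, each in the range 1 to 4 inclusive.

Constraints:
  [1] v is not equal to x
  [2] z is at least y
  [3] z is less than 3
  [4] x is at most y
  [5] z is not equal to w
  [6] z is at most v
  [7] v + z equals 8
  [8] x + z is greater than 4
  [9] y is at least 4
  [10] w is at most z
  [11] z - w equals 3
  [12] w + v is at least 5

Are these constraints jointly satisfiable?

From constraints 2 and 9: z ≥ y and y ≥ 4, so z ≥ 4. From constraint 3: z ≤ 2. But 2 < 4, so no value of z works.

Unsatisfiable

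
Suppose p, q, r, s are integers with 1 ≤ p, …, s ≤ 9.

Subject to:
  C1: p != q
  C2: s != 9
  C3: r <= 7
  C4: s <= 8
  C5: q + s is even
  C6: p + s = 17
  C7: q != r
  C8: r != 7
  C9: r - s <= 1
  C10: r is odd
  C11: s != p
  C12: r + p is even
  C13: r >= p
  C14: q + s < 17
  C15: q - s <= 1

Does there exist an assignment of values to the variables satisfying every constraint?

Unsatisfiable

From constraints 3 and 13: p ≤ r ≤ 7. From constraint 4: s ≤ 8. Hence p + s ≤ 15. But constraint 6 requires p + s = 17, and 17 > 15. Contradiction.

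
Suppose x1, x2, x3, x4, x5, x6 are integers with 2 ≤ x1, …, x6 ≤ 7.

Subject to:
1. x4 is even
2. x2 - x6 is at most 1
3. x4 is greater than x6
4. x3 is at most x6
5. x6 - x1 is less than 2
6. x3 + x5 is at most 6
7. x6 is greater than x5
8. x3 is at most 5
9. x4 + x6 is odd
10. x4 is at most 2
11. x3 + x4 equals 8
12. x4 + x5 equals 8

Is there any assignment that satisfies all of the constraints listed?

Unsatisfiable

From constraint 8: x3 ≤ 5. From constraint 10: x4 ≤ 2. Hence x3 + x4 ≤ 7. But constraint 11 requires x3 + x4 = 8, and 8 > 7. Contradiction.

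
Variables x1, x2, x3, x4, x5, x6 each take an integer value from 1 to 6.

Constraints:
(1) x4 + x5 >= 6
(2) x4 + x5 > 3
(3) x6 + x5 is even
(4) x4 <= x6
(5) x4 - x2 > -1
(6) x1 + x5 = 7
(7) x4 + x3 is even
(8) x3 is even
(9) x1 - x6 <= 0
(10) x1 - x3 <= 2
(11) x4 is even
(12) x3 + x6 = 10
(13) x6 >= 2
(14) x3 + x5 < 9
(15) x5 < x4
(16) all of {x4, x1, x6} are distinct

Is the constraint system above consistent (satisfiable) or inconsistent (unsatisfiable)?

Setting (x1, x2, x3, x4, x5, x6) = (5, 4, 4, 4, 2, 6) satisfies everything: constraint 1: x4 + x5 = 6; constraint 2: x4 + x5 = 6; constraint 5: x4 - x2 = 0, and the others follow.

Satisfiable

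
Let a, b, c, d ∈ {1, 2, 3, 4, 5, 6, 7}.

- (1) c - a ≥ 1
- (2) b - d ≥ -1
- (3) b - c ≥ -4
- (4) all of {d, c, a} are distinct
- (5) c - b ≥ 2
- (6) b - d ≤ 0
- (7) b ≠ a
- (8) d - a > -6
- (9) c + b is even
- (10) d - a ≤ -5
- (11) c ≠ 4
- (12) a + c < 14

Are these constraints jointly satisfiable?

Unsatisfiable

Constraints 1, 3, 6, and 10 give b − c ≥ -4, c − a ≥ 1, a − d ≥ 5, d − b ≥ 0.
Adding all 4 inequalities: the left sides telescope to 0, and the right sides sum to (-4) + 1 + 5 + 0 = 2. So 0 ≥ 2, which is false.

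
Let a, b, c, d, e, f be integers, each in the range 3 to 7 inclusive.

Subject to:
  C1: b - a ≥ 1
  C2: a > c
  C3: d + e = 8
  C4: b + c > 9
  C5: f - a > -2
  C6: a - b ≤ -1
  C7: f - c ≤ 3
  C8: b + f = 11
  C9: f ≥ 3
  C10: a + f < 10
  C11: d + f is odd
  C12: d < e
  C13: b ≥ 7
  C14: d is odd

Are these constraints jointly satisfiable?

Take a = 4, b = 7, c = 3, d = 3, e = 5, f = 4. Then constraint 1: b - a = 3; constraint 3: d + e = 8, and every other listed constraint is also met.

Satisfiable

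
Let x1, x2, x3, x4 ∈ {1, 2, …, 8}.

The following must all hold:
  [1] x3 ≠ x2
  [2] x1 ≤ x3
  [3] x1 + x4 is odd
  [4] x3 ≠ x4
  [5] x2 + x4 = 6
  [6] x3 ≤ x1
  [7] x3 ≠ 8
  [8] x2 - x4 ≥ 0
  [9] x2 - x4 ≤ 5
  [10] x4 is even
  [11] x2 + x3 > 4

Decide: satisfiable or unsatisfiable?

Satisfiable

Try x1 = 1, x2 = 4, x3 = 1, x4 = 2.
Check constraint 5: x2 + x4 = 6; constraint 8: x2 - x4 = 2; constraint 9: x2 - x4 = 2. The remaining constraints are straightforward to verify.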